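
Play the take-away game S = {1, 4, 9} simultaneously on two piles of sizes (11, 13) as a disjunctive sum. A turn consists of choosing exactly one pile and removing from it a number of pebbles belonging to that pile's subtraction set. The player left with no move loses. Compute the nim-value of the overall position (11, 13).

0

All piles use S = {1, 4, 9}:
G(0) = 0
G(1) = mex{0} = 1
G(2) = mex{1} = 0
G(3) = mex{0} = 1
G(4) = mex{1,0} = 2
G(5) = mex{2,1} = 0
G(6) = mex{0,0} = 1
G(7) = mex{1,1} = 0
G(8) = mex{0,2} = 1
G(9) = mex{1,0,0} = 2
G(10) = mex{2,1,1} = 0
G(11) = mex{0,0,0} = 1
G(12) = mex{1,1,1} = 0
G(13) = mex{0,2,2} = 1
Pile A: G(11) = 1.
Pile B: G(13) = 1.
Combined Grundy value = 1 ⊕ 1 = 0.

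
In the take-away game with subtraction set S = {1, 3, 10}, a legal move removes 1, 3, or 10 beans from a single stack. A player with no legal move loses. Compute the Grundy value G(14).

1

n :  0  1  2  3  4  5  6  7  8  9 10 11 12 13 14
G :  0  1  0  1  0  1  0  1  0  1  2  3  2  0  1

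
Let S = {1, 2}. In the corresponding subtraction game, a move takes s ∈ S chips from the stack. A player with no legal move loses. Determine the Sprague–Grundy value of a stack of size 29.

n :  0  1  2  3  4  5  6  7  8  9 10 11 12 13 14 15 16 17 18 19 20 21 22 23 24 25 26 27 28 29
G :  0  1  2  0  1  2  0  1  2  0  1  2  0  1  2  0  1  2  0  1  2  0  1  2  0  1  2  0  1  2

2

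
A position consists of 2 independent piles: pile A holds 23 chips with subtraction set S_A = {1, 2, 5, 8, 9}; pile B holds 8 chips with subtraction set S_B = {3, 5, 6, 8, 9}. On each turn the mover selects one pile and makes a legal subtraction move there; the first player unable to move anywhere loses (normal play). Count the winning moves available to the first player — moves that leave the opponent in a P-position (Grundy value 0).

5

Pile A, S = {1, 2, 5, 8, 9}:
G(0) = 0
G(1) = mex{0} = 1
G(2) = mex{1,0} = 2
G(3) = mex{2,1} = 0
G(4) = mex{0,2} = 1
G(5) = mex{1,0,0} = 2
G(6) = mex{2,1,1} = 0
G(7) = mex{0,2,2} = 1
G(8) = mex{1,0,0,0} = 2
G(9) = mex{2,1,1,1,0} = 3
G(10) = mex{3,2,2,2,1} = 0
G(11) = mex{0,3,0,0,2} = 1
G(12) = mex{1,0,1,1,0} = 2
G(13) = mex{2,1,2,2,1} = 0
G(14) = mex{0,2,3,0,2} = 1
G(15) = mex{1,0,0,1,0} = 2
G(16) = mex{2,1,1,2,1} = 0
G(17) = mex{0,2,2,3,2} = 1
G(18) = mex{1,0,0,0,3} = 2
G(19) = mex{2,1,1,1,0} = 3
G(20) = mex{3,2,2,2,1} = 0
G(21) = mex{0,3,0,0,2} = 1
G(22) = mex{1,0,1,1,0} = 2
G(23) = mex{2,1,2,2,1} = 0
G_A(23) = 0.
Pile B, S = {3, 5, 6, 8, 9}:
n : 0 1 2 3 4 5 6 7 8
G : 0 0 0 1 1 1 2 2 2
G_B(8) = 2.
Combined Grundy value = 0 ⊕ 2 = 2.
A winning move leaves total XOR = 0, i.e. changes one component's Grundy value g to g ⊕ X where X is the current total.
Pile A: need g' = 0⊕2 = 2. Options: 23−1→G=2, 23−2→G=1, 23−5→G=2, 23−8→G=2, 23−9→G=1. Hits: 3.
Pile B: need g' = 2⊕2 = 0. Options: 8−3→G=1, 8−5→G=1, 8−6→G=0, 8−8→G=0. Hits: 2.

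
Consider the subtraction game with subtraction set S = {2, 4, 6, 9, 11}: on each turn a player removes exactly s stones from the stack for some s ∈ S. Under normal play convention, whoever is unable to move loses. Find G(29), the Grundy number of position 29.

n :  0  1  2  3  4  5  6  7  8  9 10 11 12 13 14 15 16 17 18 19 20 21 22 23 24 25 26 27 28 29
G :  0  0  1  1  2  2  3  3  0  4  1  5  2  0  3  1  0  2  1  3  2  0  3  1  4  2  0  3  1  0

0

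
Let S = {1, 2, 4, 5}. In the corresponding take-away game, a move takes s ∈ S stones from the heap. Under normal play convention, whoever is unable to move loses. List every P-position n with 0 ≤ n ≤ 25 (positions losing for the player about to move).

n :  0  1  2  3  4  5  6  7  8  9 10 11 12 13 14 15 16 17 18 19 20 21 22 23 24 25
G :  0  1  2  0  1  2  0  1  2  0  1  2  0  1  2  0  1  2  0  1  2  0  1  2  0  1
P-positions are exactly the n with G(n) = 0.

0, 3, 6, 9, 12, 15, 18, 21, 24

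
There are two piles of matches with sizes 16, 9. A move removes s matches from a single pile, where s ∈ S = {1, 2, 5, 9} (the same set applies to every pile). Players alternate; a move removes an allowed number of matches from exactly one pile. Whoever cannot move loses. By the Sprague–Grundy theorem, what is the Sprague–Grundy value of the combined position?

3

All piles use S = {1, 2, 5, 9}:
G(0) = 0
G(1) = mex{0} = 1
G(2) = mex{1,0} = 2
G(3) = mex{2,1} = 0
G(4) = mex{0,2} = 1
G(5) = mex{1,0,0} = 2
G(6) = mex{2,1,1} = 0
G(7) = mex{0,2,2} = 1
G(8) = mex{1,0,0} = 2
G(9) = mex{2,1,1,0} = 3
G(10) = mex{3,2,2,1} = 0
G(11) = mex{0,3,0,2} = 1
G(12) = mex{1,0,1,0} = 2
G(13) = mex{2,1,2,1} = 0
G(14) = mex{0,2,3,2} = 1
G(15) = mex{1,0,0,0} = 2
G(16) = mex{2,1,1,1} = 0
Pile A: G(16) = 0.
Pile B: G(9) = 3.
Combined Grundy value = 0 ⊕ 3 = 3.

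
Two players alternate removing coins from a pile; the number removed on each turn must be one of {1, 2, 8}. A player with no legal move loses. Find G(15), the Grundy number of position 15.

n :  0  1  2  3  4  5  6  7  8  9 10 11 12 13 14 15
G :  0  1  2  0  1  2  0  1  2  0  1  2  0  1  2  0

0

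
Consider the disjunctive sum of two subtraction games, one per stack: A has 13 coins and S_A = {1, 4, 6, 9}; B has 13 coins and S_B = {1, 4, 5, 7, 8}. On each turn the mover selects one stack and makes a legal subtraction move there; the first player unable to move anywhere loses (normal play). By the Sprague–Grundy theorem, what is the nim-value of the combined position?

1

Stack A, S = {1, 4, 6, 9}:
G(0) = 0
G(1) = mex{0} = 1
G(2) = mex{1} = 0
G(3) = mex{0} = 1
G(4) = mex{1,0} = 2
G(5) = mex{2,1} = 0
G(6) = mex{0,0,0} = 1
G(7) = mex{1,1,1} = 0
G(8) = mex{0,2,0} = 1
G(9) = mex{1,0,1,0} = 2
G(10) = mex{2,1,2,1} = 0
G(11) = mex{0,0,0,0} = 1
G(12) = mex{1,1,1,1} = 0
G(13) = mex{0,2,0,2} = 1
G_A(13) = 1.
Stack B, S = {1, 4, 5, 7, 8}:
G(0) = 0
G(1) = mex{0} = 1
G(2) = mex{1} = 0
G(3) = mex{0} = 1
G(4) = mex{1,0} = 2
G(5) = mex{2,1,0} = 3
G(6) = mex{3,0,1} = 2
G(7) = mex{2,1,0,0} = 3
G(8) = mex{3,2,1,1,0} = 4
G(9) = mex{4,3,2,0,1} = 5
G(10) = mex{5,2,3,1,0} = 4
G(11) = mex{4,3,2,2,1} = 0
G(12) = mex{0,4,3,3,2} = 1
G(13) = mex{1,5,4,2,3} = 0
G_B(13) = 0.
Combined Grundy value = 1 ⊕ 0 = 1.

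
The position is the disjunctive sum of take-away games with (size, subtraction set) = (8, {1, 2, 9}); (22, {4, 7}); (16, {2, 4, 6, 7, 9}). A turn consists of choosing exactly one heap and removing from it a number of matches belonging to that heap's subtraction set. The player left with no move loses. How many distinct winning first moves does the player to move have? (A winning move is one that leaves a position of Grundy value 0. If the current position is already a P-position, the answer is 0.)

Heap A, S = {1, 2, 9}:
n : 0 1 2 3 4 5 6 7 8
G : 0 1 2 0 1 2 0 1 2
G_A(8) = 2.
Heap B, S = {4, 7}:
n :  0  1  2  3  4  5  6  7  8  9 10 11 12 13 14 15 16 17 18 19 20 21 22
G :  0  0  0  0  1  1  1  1  2  2  2  0  0  0  0  1  1  1  1  2  2  2  0
G_B(22) = 0.
Heap C, S = {2, 4, 6, 7, 9}:
n :  0  1  2  3  4  5  6  7  8  9 10 11 12 13 14 15 16
G :  0  0  1  1  2  2  3  3  4  4  5  0  0  1  1  2  2
G_C(16) = 2.
Combined Grundy value = 2 ⊕ 0 ⊕ 2 = 0.
A winning move leaves total XOR = 0, i.e. changes one component's Grundy value g to g ⊕ X where X is the current total.
Heap A: target g' = 2⊕0 = 2, but every legal move changes the Grundy value (mex property), so 0 moves.
Heap B: target g' = 0⊕0 = 0, but every legal move changes the Grundy value (mex property), so 0 moves.
Heap C: target g' = 2⊕0 = 2, but every legal move changes the Grundy value (mex property), so 0 moves.

0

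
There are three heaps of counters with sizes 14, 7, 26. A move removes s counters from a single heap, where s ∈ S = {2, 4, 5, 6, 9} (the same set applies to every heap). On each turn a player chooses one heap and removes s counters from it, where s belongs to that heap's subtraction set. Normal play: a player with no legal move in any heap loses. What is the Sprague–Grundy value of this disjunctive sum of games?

0

All heaps use S = {2, 4, 5, 6, 9}:
n :  0  1  2  3  4  5  6  7  8  9 10 11 12 13 14 15 16 17 18 19 20 21 22 23 24 25 26
G :  0  0  1  1  2  2  3  3  0  4  1  0  2  1  3  2  4  3  0  0  1  1  2  2  3  3  0
Heap A: G(14) = 3.
Heap B: G(7) = 3.
Heap C: G(26) = 0.
Combined Grundy value = 3 ⊕ 3 ⊕ 0 = 0.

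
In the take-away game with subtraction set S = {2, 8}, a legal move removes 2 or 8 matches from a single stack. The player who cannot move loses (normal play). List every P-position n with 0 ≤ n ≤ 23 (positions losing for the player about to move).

n :  0  1  2  3  4  5  6  7  8  9 10 11 12 13 14 15 16 17 18 19 20 21 22 23
G :  0  0  1  1  0  0  1  1  2  2  0  0  1  1  0  0  1  1  2  2  0  0  1  1
P-positions are exactly the n with G(n) = 0.

0, 1, 4, 5, 10, 11, 14, 15, 20, 21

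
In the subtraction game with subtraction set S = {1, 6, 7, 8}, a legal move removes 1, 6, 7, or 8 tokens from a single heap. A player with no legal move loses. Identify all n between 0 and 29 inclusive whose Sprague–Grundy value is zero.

0, 2, 4, 13, 15, 17, 26, 28

n :  0  1  2  3  4  5  6  7  8  9 10 11 12 13 14 15 16 17 18 19 20 21 22 23 24 25 26 27 28 29
G :  0  1  0  1  0  1  2  3  2  3  2  3  4  0  1  0  1  0  1  2  3  2  3  2  3  4  0  1  0  1
P-positions are exactly the n with G(n) = 0.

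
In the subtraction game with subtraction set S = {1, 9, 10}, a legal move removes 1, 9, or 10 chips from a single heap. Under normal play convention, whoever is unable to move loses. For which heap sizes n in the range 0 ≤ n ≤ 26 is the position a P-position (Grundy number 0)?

0, 2, 4, 6, 8, 19, 21, 23, 25

n :  0  1  2  3  4  5  6  7  8  9 10 11 12 13 14 15 16 17 18 19 20 21 22 23 24 25 26
G :  0  1  0  1  0  1  0  1  0  1  2  3  2  3  2  3  2  3  2  0  1  0  1  0  1  0  1
P-positions are exactly the n with G(n) = 0.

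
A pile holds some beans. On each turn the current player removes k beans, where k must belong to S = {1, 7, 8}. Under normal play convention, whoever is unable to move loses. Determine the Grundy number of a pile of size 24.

3

G(0) = 0
G(1) = mex{0} = 1
G(2) = mex{1} = 0
G(3) = mex{0} = 1
G(4) = mex{1} = 0
G(5) = mex{0} = 1
G(6) = mex{1} = 0
G(7) = mex{0,0} = 1
G(8) = mex{1,1,0} = 2
G(9) = mex{2,0,1} = 3
G(10) = mex{3,1,0} = 2
G(11) = mex{2,0,1} = 3
G(12) = mex{3,1,0} = 2
G(13) = mex{2,0,1} = 3
G(14) = mex{3,1,0} = 2
G(15) = mex{2,2,1} = 0
G(16) = mex{0,3,2} = 1
G(17) = mex{1,2,3} = 0
G(18) = mex{0,3,2} = 1
G(19) = mex{1,2,3} = 0
G(20) = mex{0,3,2} = 1
G(21) = mex{1,2,3} = 0
G(22) = mex{0,0,2} = 1
G(23) = mex{1,1,0} = 2
G(24) = mex{2,0,1} = 3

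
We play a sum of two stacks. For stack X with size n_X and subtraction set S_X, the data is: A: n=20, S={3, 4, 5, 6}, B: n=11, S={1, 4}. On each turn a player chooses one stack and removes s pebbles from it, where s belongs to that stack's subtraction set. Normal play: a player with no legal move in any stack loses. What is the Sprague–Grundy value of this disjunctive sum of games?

Stack A, S = {3, 4, 5, 6}:
G(0) = 0
G(1) = mex{} = 0
G(2) = mex{} = 0
G(3) = mex{0} = 1
G(4) = mex{0,0} = 1
G(5) = mex{0,0,0} = 1
G(6) = mex{1,0,0,0} = 2
G(7) = mex{1,1,0,0} = 2
G(8) = mex{1,1,1,0} = 2
G(9) = mex{2,1,1,1} = 0
G(10) = mex{2,2,1,1} = 0
G(11) = mex{2,2,2,1} = 0
G(12) = mex{0,2,2,2} = 1
G(13) = mex{0,0,2,2} = 1
G(14) = mex{0,0,0,2} = 1
G(15) = mex{1,0,0,0} = 2
G(16) = mex{1,1,0,0} = 2
G(17) = mex{1,1,1,0} = 2
G(18) = mex{2,1,1,1} = 0
G(19) = mex{2,2,1,1} = 0
G(20) = mex{2,2,2,1} = 0
G_A(20) = 0.
Stack B, S = {1, 4}:
G(0) = 0
G(1) = mex{0} = 1
G(2) = mex{1} = 0
G(3) = mex{0} = 1
G(4) = mex{1,0} = 2
G(5) = mex{2,1} = 0
G(6) = mex{0,0} = 1
G(7) = mex{1,1} = 0
G(8) = mex{0,2} = 1
G(9) = mex{1,0} = 2
G(10) = mex{2,1} = 0
G(11) = mex{0,0} = 1
G_B(11) = 1.
Combined Grundy value = 0 ⊕ 1 = 1.

1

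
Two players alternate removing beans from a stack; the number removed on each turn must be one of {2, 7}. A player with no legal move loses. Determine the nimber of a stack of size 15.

G(0) = 0
G(1) = mex{} = 0
G(2) = mex{0} = 1
G(3) = mex{0} = 1
G(4) = mex{1} = 0
G(5) = mex{1} = 0
G(6) = mex{0} = 1
G(7) = mex{0,0} = 1
G(8) = mex{1,0} = 2
G(9) = mex{1,1} = 0
G(10) = mex{2,1} = 0
G(11) = mex{0,0} = 1
G(12) = mex{0,0} = 1
G(13) = mex{1,1} = 0
G(14) = mex{1,1} = 0
G(15) = mex{0,2} = 1

1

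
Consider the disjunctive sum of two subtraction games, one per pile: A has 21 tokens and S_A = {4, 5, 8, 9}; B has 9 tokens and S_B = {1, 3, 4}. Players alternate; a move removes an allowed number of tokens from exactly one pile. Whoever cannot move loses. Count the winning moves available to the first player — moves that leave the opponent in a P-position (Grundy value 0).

3

Pile A, S = {4, 5, 8, 9}:
n :  0  1  2  3  4  5  6  7  8  9 10 11 12 13 14 15 16 17 18 19 20 21
G :  0  0  0  0  1  1  1  1  2  2  2  2  3  0  0  0  0  1  1  1  1  2
G_A(21) = 2.
Pile B, S = {1, 3, 4}:
G(0) = 0
G(1) = mex{0} = 1
G(2) = mex{1} = 0
G(3) = mex{0,0} = 1
G(4) = mex{1,1,0} = 2
G(5) = mex{2,0,1} = 3
G(6) = mex{3,1,0} = 2
G(7) = mex{2,2,1} = 0
G(8) = mex{0,3,2} = 1
G(9) = mex{1,2,3} = 0
G_B(9) = 0.
Combined Grundy value = 2 ⊕ 0 = 2.
A winning move leaves total XOR = 0, i.e. changes one component's Grundy value g to g ⊕ X where X is the current total.
Pile A: need g' = 2⊕2 = 0. Options: 21−4→G=1, 21−5→G=0, 21−8→G=0, 21−9→G=3. Hits: 2.
Pile B: need g' = 0⊕2 = 2. Options: 9−1→G=1, 9−3→G=2, 9−4→G=3. Hits: 1.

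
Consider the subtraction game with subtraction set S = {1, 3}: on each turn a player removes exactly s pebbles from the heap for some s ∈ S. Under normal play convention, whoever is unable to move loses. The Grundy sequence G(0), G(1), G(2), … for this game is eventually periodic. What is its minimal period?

G(0) = 0
G(1) = mex{0} = 1
G(2) = mex{1} = 0
G(3) = mex{0,0} = 1
G(4) = mex{1,1} = 0
G(5) = mex{0,0} = 1
G(6) = mex{1,1} = 0
G(7) = mex{0,0} = 1
G(8) = mex{1,1} = 0
G(9) = mex{0,0} = 1
G(10) = mex{1,1} = 0
G(11) = mex{0,0} = 1
G(12) = mex{1,1} = 0
G(13) = mex{0,0} = 1
G(14) = mex{1,1} = 0
G(n+2) = G(n) holds for n = 0,…,2 (a full window of length max(S) = 3), so the sequence is purely periodic with period 2.

2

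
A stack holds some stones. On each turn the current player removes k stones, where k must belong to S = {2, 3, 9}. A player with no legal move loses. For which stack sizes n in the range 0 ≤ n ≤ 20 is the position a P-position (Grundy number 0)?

0, 1, 5, 6, 11, 12, 16, 17

G(0) = 0
G(1) = mex{} = 0
G(2) = mex{0} = 1
G(3) = mex{0,0} = 1
G(4) = mex{1,0} = 2
G(5) = mex{1,1} = 0
G(6) = mex{2,1} = 0
G(7) = mex{0,2} = 1
G(8) = mex{0,0} = 1
G(9) = mex{1,0,0} = 2
G(10) = mex{1,1,0} = 2
G(11) = mex{2,1,1} = 0
G(12) = mex{2,2,1} = 0
G(13) = mex{0,2,2} = 1
G(14) = mex{0,0,0} = 1
G(15) = mex{1,0,0} = 2
G(16) = mex{1,1,1} = 0
G(17) = mex{2,1,1} = 0
G(18) = mex{0,2,2} = 1
G(19) = mex{0,0,2} = 1
G(20) = mex{1,0,0} = 2
P-positions are exactly the n with G(n) = 0.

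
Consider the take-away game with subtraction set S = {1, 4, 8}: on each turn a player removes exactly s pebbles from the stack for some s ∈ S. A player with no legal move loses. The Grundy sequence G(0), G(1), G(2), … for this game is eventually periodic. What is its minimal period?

n :  0  1  2  3  4  5  6  7  8  9 10 11 12 13 14 15 16 17 18 19 20 21 22 23 24 25
G :  0  1  0  1  2  0  1  0  1  2  3  2  0  1  0  1  2  0  1  0  1  2  3  2  0  1
G(n+12) = G(n) holds for n = 0,…,7 (a full window of length max(S) = 8), so the sequence is purely periodic with period 12.

12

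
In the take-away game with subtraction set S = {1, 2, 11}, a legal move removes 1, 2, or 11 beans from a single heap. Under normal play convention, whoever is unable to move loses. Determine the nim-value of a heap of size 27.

n :  0  1  2  3  4  5  6  7  8  9 10 11 12 13 14 15 16 17 18 19 20 21 22 23 24 25 26 27
G :  0  1  2  0  1  2  0  1  2  0  1  2  0  1  2  0  1  2  0  1  2  0  1  2  0  1  2  0

0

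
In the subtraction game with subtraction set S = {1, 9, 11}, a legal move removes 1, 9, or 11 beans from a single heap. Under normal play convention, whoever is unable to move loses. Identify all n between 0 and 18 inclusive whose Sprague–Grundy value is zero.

0, 2, 4, 6, 8, 10, 12, 14, 16, 18

n :  0  1  2  3  4  5  6  7  8  9 10 11 12 13 14 15 16 17 18
G :  0  1  0  1  0  1  0  1  0  1  0  1  0  1  0  1  0  1  0
P-positions are exactly the n with G(n) = 0.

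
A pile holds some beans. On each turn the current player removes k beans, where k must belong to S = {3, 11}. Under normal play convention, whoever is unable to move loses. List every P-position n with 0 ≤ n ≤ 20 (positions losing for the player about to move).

G(0) = 0
G(1) = mex{} = 0
G(2) = mex{} = 0
G(3) = mex{0} = 1
G(4) = mex{0} = 1
G(5) = mex{0} = 1
G(6) = mex{1} = 0
G(7) = mex{1} = 0
G(8) = mex{1} = 0
G(9) = mex{0} = 1
G(10) = mex{0} = 1
G(11) = mex{0,0} = 1
G(12) = mex{1,0} = 2
G(13) = mex{1,0} = 2
G(14) = mex{1,1} = 0
G(15) = mex{2,1} = 0
G(16) = mex{2,1} = 0
G(17) = mex{0,0} = 1
G(18) = mex{0,0} = 1
G(19) = mex{0,0} = 1
G(20) = mex{1,1} = 0
P-positions are exactly the n with G(n) = 0.

0, 1, 2, 6, 7, 8, 14, 15, 16, 20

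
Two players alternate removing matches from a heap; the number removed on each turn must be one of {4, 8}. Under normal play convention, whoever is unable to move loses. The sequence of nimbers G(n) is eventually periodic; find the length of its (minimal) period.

12

n :  0  1  2  3  4  5  6  7  8  9 10 11 12 13 14 15 16 17 18 19 20 21 22 23 24 25
G :  0  0  0  0  1  1  1  1  2  2  2  2  0  0  0  0  1  1  1  1  2  2  2  2  0  0
G(n+12) = G(n) holds for n = 0,…,7 (a full window of length max(S) = 8), so the sequence is purely periodic with period 12.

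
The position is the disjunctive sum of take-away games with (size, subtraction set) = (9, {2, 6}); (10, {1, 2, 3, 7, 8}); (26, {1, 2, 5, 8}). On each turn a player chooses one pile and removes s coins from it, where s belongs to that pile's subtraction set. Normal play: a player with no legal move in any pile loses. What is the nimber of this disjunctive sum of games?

Pile A, S = {2, 6}:
G(0) = 0
G(1) = mex{} = 0
G(2) = mex{0} = 1
G(3) = mex{0} = 1
G(4) = mex{1} = 0
G(5) = mex{1} = 0
G(6) = mex{0,0} = 1
G(7) = mex{0,0} = 1
G(8) = mex{1,1} = 0
G(9) = mex{1,1} = 0
G_A(9) = 0.
Pile B, S = {1, 2, 3, 7, 8}:
n :  0  1  2  3  4  5  6  7  8  9 10
G :  0  1  2  3  0  1  2  3  4  0  1
G_B(10) = 1.
Pile C, S = {1, 2, 5, 8}:
n :  0  1  2  3  4  5  6  7  8  9 10 11 12 13 14 15 16 17 18 19 20 21 22 23 24 25 26
G :  0  1  2  0  1  2  0  1  2  0  1  2  0  1  2  0  1  2  0  1  2  0  1  2  0  1  2
G_C(26) = 2.
Combined Grundy value = 0 ⊕ 1 ⊕ 2 = 3.

3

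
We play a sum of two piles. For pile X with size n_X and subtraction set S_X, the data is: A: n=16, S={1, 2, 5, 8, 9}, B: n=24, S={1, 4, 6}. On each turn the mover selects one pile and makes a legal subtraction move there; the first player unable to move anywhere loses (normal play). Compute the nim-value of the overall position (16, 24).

Pile A, S = {1, 2, 5, 8, 9}:
G(0) = 0
G(1) = mex{0} = 1
G(2) = mex{1,0} = 2
G(3) = mex{2,1} = 0
G(4) = mex{0,2} = 1
G(5) = mex{1,0,0} = 2
G(6) = mex{2,1,1} = 0
G(7) = mex{0,2,2} = 1
G(8) = mex{1,0,0,0} = 2
G(9) = mex{2,1,1,1,0} = 3
G(10) = mex{3,2,2,2,1} = 0
G(11) = mex{0,3,0,0,2} = 1
G(12) = mex{1,0,1,1,0} = 2
G(13) = mex{2,1,2,2,1} = 0
G(14) = mex{0,2,3,0,2} = 1
G(15) = mex{1,0,0,1,0} = 2
G(16) = mex{2,1,1,2,1} = 0
G_A(16) = 0.
Pile B, S = {1, 4, 6}:
G(0) = 0
G(1) = mex{0} = 1
G(2) = mex{1} = 0
G(3) = mex{0} = 1
G(4) = mex{1,0} = 2
G(5) = mex{2,1} = 0
G(6) = mex{0,0,0} = 1
G(7) = mex{1,1,1} = 0
G(8) = mex{0,2,0} = 1
G(9) = mex{1,0,1} = 2
G(10) = mex{2,1,2} = 0
G(11) = mex{0,0,0} = 1
G(12) = mex{1,1,1} = 0
G(13) = mex{0,2,0} = 1
G(14) = mex{1,0,1} = 2
G(15) = mex{2,1,2} = 0
G(16) = mex{0,0,0} = 1
G(17) = mex{1,1,1} = 0
G(18) = mex{0,2,0} = 1
G(19) = mex{1,0,1} = 2
G(20) = mex{2,1,2} = 0
G(21) = mex{0,0,0} = 1
G(22) = mex{1,1,1} = 0
G(23) = mex{0,2,0} = 1
G(24) = mex{1,0,1} = 2
G_B(24) = 2.
Combined Grundy value = 0 ⊕ 2 = 2.

2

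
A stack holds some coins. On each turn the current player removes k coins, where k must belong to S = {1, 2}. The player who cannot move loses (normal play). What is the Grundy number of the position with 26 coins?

2

n :  0  1  2  3  4  5  6  7  8  9 10 11 12 13 14 15 16 17 18 19 20 21 22 23 24 25 26
G :  0  1  2  0  1  2  0  1  2  0  1  2  0  1  2  0  1  2  0  1  2  0  1  2  0  1  2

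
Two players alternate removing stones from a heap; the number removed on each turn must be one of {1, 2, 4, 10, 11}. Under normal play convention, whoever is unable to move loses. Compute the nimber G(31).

1

n :  0  1  2  3  4  5  6  7  8  9 10 11 12 13 14 15 16 17 18 19 20 21 22 23 24 25 26 27 28 29 30 31
G :  0  1  2  0  1  2  0  1  2  0  1  2  0  1  2  0  1  2  0  1  2  0  1  2  0  1  2  0  1  2  0  1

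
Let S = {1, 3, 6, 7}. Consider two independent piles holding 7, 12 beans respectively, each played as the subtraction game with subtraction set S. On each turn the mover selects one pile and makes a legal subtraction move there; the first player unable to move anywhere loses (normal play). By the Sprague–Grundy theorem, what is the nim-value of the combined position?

3

All piles use S = {1, 3, 6, 7}:
G(0) = 0
G(1) = mex{0} = 1
G(2) = mex{1} = 0
G(3) = mex{0,0} = 1
G(4) = mex{1,1} = 0
G(5) = mex{0,0} = 1
G(6) = mex{1,1,0} = 2
G(7) = mex{2,0,1,0} = 3
G(8) = mex{3,1,0,1} = 2
G(9) = mex{2,2,1,0} = 3
G(10) = mex{3,3,0,1} = 2
G(11) = mex{2,2,1,0} = 3
G(12) = mex{3,3,2,1} = 0
Pile A: G(7) = 3.
Pile B: G(12) = 0.
Combined Grundy value = 3 ⊕ 0 = 3.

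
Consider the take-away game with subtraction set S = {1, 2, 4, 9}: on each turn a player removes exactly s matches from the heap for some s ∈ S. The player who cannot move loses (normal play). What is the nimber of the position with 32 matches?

4

G(0) = 0
G(1) = mex{0} = 1
G(2) = mex{1,0} = 2
G(3) = mex{2,1} = 0
G(4) = mex{0,2,0} = 1
G(5) = mex{1,0,1} = 2
G(6) = mex{2,1,2} = 0
G(7) = mex{0,2,0} = 1
G(8) = mex{1,0,1} = 2
G(9) = mex{2,1,2,0} = 3
G(10) = mex{3,2,0,1} = 4
G(11) = mex{4,3,1,2} = 0
G(12) = mex{0,4,2,0} = 1
G(13) = mex{1,0,3,1} = 2
G(14) = mex{2,1,4,2} = 0
G(15) = mex{0,2,0,0} = 1
G(16) = mex{1,0,1,1} = 2
G(17) = mex{2,1,2,2} = 0
G(18) = mex{0,2,0,3} = 1
G(19) = mex{1,0,1,4} = 2
G(20) = mex{2,1,2,0} = 3
G(21) = mex{3,2,0,1} = 4
G(22) = mex{4,3,1,2} = 0
G(23) = mex{0,4,2,0} = 1
G(24) = mex{1,0,3,1} = 2
G(25) = mex{2,1,4,2} = 0
G(26) = mex{0,2,0,0} = 1
G(27) = mex{1,0,1,1} = 2
G(28) = mex{2,1,2,2} = 0
G(29) = mex{0,2,0,3} = 1
G(30) = mex{1,0,1,4} = 2
G(31) = mex{2,1,2,0} = 3
G(32) = mex{3,2,0,1} = 4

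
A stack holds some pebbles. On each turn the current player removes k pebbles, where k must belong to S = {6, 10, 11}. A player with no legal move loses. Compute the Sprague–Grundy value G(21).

0

n :  0  1  2  3  4  5  6  7  8  9 10 11 12 13 14 15 16 17 18 19 20 21
G :  0  0  0  0  0  0  1  1  1  1  1  1  2  2  2  2  2  0  0  0  0  0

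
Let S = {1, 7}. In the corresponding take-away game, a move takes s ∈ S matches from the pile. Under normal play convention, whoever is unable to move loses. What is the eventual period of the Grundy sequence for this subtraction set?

n :  0  1  2  3  4  5  6  7  8  9 10 11 12 13 14
G :  0  1  0  1  0  1  0  1  0  1  0  1  0  1  0
G(n+2) = G(n) holds for n = 0,…,6 (a full window of length max(S) = 7), so the sequence is purely periodic with period 2.

2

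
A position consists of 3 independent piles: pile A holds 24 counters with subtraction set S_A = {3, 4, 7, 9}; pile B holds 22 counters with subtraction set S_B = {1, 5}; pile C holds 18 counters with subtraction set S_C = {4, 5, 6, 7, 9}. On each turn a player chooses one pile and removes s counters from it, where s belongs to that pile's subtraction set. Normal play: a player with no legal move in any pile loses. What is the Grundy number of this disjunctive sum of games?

1

Pile A, S = {3, 4, 7, 9}:
n :  0  1  2  3  4  5  6  7  8  9 10 11 12 13 14 15 16 17 18 19 20 21 22 23 24
G :  0  0  0  1  1  1  2  2  2  3  3  3  0  0  0  1  1  1  2  2  2  3  3  3  0
G_A(24) = 0.
Pile B, S = {1, 5}:
G(0) = 0
G(1) = mex{0} = 1
G(2) = mex{1} = 0
G(3) = mex{0} = 1
G(4) = mex{1} = 0
G(5) = mex{0,0} = 1
G(6) = mex{1,1} = 0
G(7) = mex{0,0} = 1
G(8) = mex{1,1} = 0
G(9) = mex{0,0} = 1
G(10) = mex{1,1} = 0
G(11) = mex{0,0} = 1
G(12) = mex{1,1} = 0
G(13) = mex{0,0} = 1
G(14) = mex{1,1} = 0
G(15) = mex{0,0} = 1
G(16) = mex{1,1} = 0
G(17) = mex{0,0} = 1
G(18) = mex{1,1} = 0
G(19) = mex{0,0} = 1
G(20) = mex{1,1} = 0
G(21) = mex{0,0} = 1
G(22) = mex{1,1} = 0
G_B(22) = 0.
Pile C, S = {4, 5, 6, 7, 9}:
n :  0  1  2  3  4  5  6  7  8  9 10 11 12 13 14 15 16 17 18
G :  0  0  0  0  1  1  1  1  2  2  2  2  3  0  0  0  0  1  1
G_C(18) = 1.
Combined Grundy value = 0 ⊕ 0 ⊕ 1 = 1.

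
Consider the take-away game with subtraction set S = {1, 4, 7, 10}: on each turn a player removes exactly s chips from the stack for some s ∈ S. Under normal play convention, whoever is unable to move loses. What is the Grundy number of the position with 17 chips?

G(0) = 0
G(1) = mex{0} = 1
G(2) = mex{1} = 0
G(3) = mex{0} = 1
G(4) = mex{1,0} = 2
G(5) = mex{2,1} = 0
G(6) = mex{0,0} = 1
G(7) = mex{1,1,0} = 2
G(8) = mex{2,2,1} = 0
G(9) = mex{0,0,0} = 1
G(10) = mex{1,1,1,0} = 2
G(11) = mex{2,2,2,1} = 0
G(12) = mex{0,0,0,0} = 1
G(13) = mex{1,1,1,1} = 0
G(14) = mex{0,2,2,2} = 1
G(15) = mex{1,0,0,0} = 2
G(16) = mex{2,1,1,1} = 0
G(17) = mex{0,0,2,2} = 1

1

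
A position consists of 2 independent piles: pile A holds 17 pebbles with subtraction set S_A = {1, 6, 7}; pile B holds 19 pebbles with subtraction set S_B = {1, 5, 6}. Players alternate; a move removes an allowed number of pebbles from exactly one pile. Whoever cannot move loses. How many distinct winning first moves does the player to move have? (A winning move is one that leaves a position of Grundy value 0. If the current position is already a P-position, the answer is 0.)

Pile A, S = {1, 6, 7}:
n :  0  1  2  3  4  5  6  7  8  9 10 11 12 13 14 15 16 17
G :  0  1  0  1  0  1  2  3  2  3  2  3  0  1  0  1  0  1
G_A(17) = 1.
Pile B, S = {1, 5, 6}:
n :  0  1  2  3  4  5  6  7  8  9 10 11 12 13 14 15 16 17 18 19
G :  0  1  0  1  0  1  2  3  2  3  2  0  1  0  1  0  1  2  3  2
G_B(19) = 2.
Combined Grundy value = 1 ⊕ 2 = 3.
A winning move leaves total XOR = 0, i.e. changes one component's Grundy value g to g ⊕ X where X is the current total.
Pile A: need g' = 1⊕3 = 2. Options: 17−1→G=0, 17−6→G=3, 17−7→G=2. Hits: 1.
Pile B: need g' = 2⊕3 = 1. Options: 19−1→G=3, 19−5→G=1, 19−6→G=0. Hits: 1.

2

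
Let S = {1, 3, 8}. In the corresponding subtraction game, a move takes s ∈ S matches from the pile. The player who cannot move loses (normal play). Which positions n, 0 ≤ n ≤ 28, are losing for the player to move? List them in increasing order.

n :  0  1  2  3  4  5  6  7  8  9 10 11 12 13 14 15 16 17 18 19 20 21 22 23 24 25 26 27 28
G :  0  1  0  1  0  1  0  1  2  3  2  0  1  0  1  0  1  0  1  2  3  2  0  1  0  1  0  1  0
P-positions are exactly the n with G(n) = 0.

0, 2, 4, 6, 11, 13, 15, 17, 22, 24, 26, 28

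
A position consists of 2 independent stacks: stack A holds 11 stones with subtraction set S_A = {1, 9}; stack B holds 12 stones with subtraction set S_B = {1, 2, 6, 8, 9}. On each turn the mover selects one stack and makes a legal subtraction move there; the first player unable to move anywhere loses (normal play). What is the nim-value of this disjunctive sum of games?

Stack A, S = {1, 9}:
n :  0  1  2  3  4  5  6  7  8  9 10 11
G :  0  1  0  1  0  1  0  1  0  1  0  1
G_A(11) = 1.
Stack B, S = {1, 2, 6, 8, 9}:
n :  0  1  2  3  4  5  6  7  8  9 10 11 12
G :  0  1  2  0  1  2  3  0  1  2  0  1  2
G_B(12) = 2.
Combined Grundy value = 1 ⊕ 2 = 3.

3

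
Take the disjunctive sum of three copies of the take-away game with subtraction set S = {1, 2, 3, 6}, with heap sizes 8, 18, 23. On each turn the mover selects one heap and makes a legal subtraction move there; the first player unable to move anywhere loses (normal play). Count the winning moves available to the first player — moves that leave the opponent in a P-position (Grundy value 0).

All heaps use S = {1, 2, 3, 6}:
G(0) = 0
G(1) = mex{0} = 1
G(2) = mex{1,0} = 2
G(3) = mex{2,1,0} = 3
G(4) = mex{3,2,1} = 0
G(5) = mex{0,3,2} = 1
G(6) = mex{1,0,3,0} = 2
G(7) = mex{2,1,0,1} = 3
G(8) = mex{3,2,1,2} = 0
G(9) = mex{0,3,2,3} = 1
G(10) = mex{1,0,3,0} = 2
G(11) = mex{2,1,0,1} = 3
G(12) = mex{3,2,1,2} = 0
G(13) = mex{0,3,2,3} = 1
G(14) = mex{1,0,3,0} = 2
G(15) = mex{2,1,0,1} = 3
G(16) = mex{3,2,1,2} = 0
G(17) = mex{0,3,2,3} = 1
G(18) = mex{1,0,3,0} = 2
G(19) = mex{2,1,0,1} = 3
G(20) = mex{3,2,1,2} = 0
G(21) = mex{0,3,2,3} = 1
G(22) = mex{1,0,3,0} = 2
G(23) = mex{2,1,0,1} = 3
Heap A: G(8) = 0.
Heap B: G(18) = 2.
Heap C: G(23) = 3.
Combined Grundy value = 0 ⊕ 2 ⊕ 3 = 1.
A winning move leaves total XOR = 0, i.e. changes one component's Grundy value g to g ⊕ X where X is the current total.
Heap A: need g' = 0⊕1 = 1. Options: 8−1→G=3, 8−2→G=2, 8−3→G=1, 8−6→G=2. Hits: 1.
Heap B: need g' = 2⊕1 = 3. Options: 18−1→G=1, 18−2→G=0, 18−3→G=3, 18−6→G=0. Hits: 1.
Heap C: need g' = 3⊕1 = 2. Options: 23−1→G=2, 23−2→G=1, 23−3→G=0, 23−6→G=1. Hits: 1.

3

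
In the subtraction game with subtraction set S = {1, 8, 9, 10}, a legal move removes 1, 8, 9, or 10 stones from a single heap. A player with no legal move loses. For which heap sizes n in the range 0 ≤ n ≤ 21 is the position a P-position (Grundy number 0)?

n :  0  1  2  3  4  5  6  7  8  9 10 11 12 13 14 15 16 17 18 19 20 21
G :  0  1  0  1  0  1  0  1  2  3  2  3  2  3  2  3  4  0  1  0  1  0
P-positions are exactly the n with G(n) = 0.

0, 2, 4, 6, 17, 19, 21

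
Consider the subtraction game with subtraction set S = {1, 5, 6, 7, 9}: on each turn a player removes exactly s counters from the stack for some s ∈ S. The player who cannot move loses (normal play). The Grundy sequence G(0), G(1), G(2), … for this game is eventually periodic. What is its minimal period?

G(0) = 0
G(1) = mex{0} = 1
G(2) = mex{1} = 0
G(3) = mex{0} = 1
G(4) = mex{1} = 0
G(5) = mex{0,0} = 1
G(6) = mex{1,1,0} = 2
G(7) = mex{2,0,1,0} = 3
G(8) = mex{3,1,0,1} = 2
G(9) = mex{2,0,1,0,0} = 3
G(10) = mex{3,1,0,1,1} = 2
G(11) = mex{2,2,1,0,0} = 3
G(12) = mex{3,3,2,1,1} = 0
G(13) = mex{0,2,3,2,0} = 1
G(14) = mex{1,3,2,3,1} = 0
G(15) = mex{0,2,3,2,2} = 1
G(16) = mex{1,3,2,3,3} = 0
G(17) = mex{0,0,3,2,2} = 1
G(18) = mex{1,1,0,3,3} = 2
G(19) = mex{2,0,1,0,2} = 3
G(20) = mex{3,1,0,1,3} = 2
G(21) = mex{2,0,1,0,0} = 3
G(22) = mex{3,1,0,1,1} = 2
G(23) = mex{2,2,1,0,0} = 3
G(24) = mex{3,3,2,1,1} = 0
G(25) = mex{0,2,3,2,0} = 1
G(n+12) = G(n) holds for n = 0,…,8 (a full window of length max(S) = 9), so the sequence is purely periodic with period 12.

12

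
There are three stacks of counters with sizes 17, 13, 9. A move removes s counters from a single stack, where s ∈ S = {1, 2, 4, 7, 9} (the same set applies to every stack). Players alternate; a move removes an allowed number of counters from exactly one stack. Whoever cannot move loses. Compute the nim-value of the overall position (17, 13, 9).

All stacks use S = {1, 2, 4, 7, 9}:
n :  0  1  2  3  4  5  6  7  8  9 10 11 12 13 14 15 16 17
G :  0  1  2  0  1  2  0  1  2  3  4  0  1  2  0  1  2  0
Stack A: G(17) = 0.
Stack B: G(13) = 2.
Stack C: G(9) = 3.
Combined Grundy value = 0 ⊕ 2 ⊕ 3 = 1.

1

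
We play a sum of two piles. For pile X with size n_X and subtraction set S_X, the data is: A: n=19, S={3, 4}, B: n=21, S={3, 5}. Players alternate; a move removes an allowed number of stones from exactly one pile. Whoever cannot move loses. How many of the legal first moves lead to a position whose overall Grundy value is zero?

Pile A, S = {3, 4}:
G(0) = 0
G(1) = mex{} = 0
G(2) = mex{} = 0
G(3) = mex{0} = 1
G(4) = mex{0,0} = 1
G(5) = mex{0,0} = 1
G(6) = mex{1,0} = 2
G(7) = mex{1,1} = 0
G(8) = mex{1,1} = 0
G(9) = mex{2,1} = 0
G(10) = mex{0,2} = 1
G(11) = mex{0,0} = 1
G(12) = mex{0,0} = 1
G(13) = mex{1,0} = 2
G(14) = mex{1,1} = 0
G(15) = mex{1,1} = 0
G(16) = mex{2,1} = 0
G(17) = mex{0,2} = 1
G(18) = mex{0,0} = 1
G(19) = mex{0,0} = 1
G_A(19) = 1.
Pile B, S = {3, 5}:
G(0) = 0
G(1) = mex{} = 0
G(2) = mex{} = 0
G(3) = mex{0} = 1
G(4) = mex{0} = 1
G(5) = mex{0,0} = 1
G(6) = mex{1,0} = 2
G(7) = mex{1,0} = 2
G(8) = mex{1,1} = 0
G(9) = mex{2,1} = 0
G(10) = mex{2,1} = 0
G(11) = mex{0,2} = 1
G(12) = mex{0,2} = 1
G(13) = mex{0,0} = 1
G(14) = mex{1,0} = 2
G(15) = mex{1,0} = 2
G(16) = mex{1,1} = 0
G(17) = mex{2,1} = 0
G(18) = mex{2,1} = 0
G(19) = mex{0,2} = 1
G(20) = mex{0,2} = 1
G(21) = mex{0,0} = 1
G_B(21) = 1.
Combined Grundy value = 1 ⊕ 1 = 0.
A winning move leaves total XOR = 0, i.e. changes one component's Grundy value g to g ⊕ X where X is the current total.
Pile A: target g' = 1⊕0 = 1, but every legal move changes the Grundy value (mex property), so 0 moves.
Pile B: target g' = 1⊕0 = 1, but every legal move changes the Grundy value (mex property), so 0 moves.

0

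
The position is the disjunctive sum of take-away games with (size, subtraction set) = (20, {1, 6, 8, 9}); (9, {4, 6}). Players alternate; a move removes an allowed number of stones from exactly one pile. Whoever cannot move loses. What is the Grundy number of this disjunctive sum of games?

3

Pile A, S = {1, 6, 8, 9}:
n :  0  1  2  3  4  5  6  7  8  9 10 11 12 13 14 15 16 17 18 19 20
G :  0  1  0  1  0  1  2  0  1  2  3  2  3  2  0  1  2  0  1  0  1
G_A(20) = 1.
Pile B, S = {4, 6}:
G(0) = 0
G(1) = mex{} = 0
G(2) = mex{} = 0
G(3) = mex{} = 0
G(4) = mex{0} = 1
G(5) = mex{0} = 1
G(6) = mex{0,0} = 1
G(7) = mex{0,0} = 1
G(8) = mex{1,0} = 2
G(9) = mex{1,0} = 2
G_B(9) = 2.
Combined Grundy value = 1 ⊕ 2 = 3.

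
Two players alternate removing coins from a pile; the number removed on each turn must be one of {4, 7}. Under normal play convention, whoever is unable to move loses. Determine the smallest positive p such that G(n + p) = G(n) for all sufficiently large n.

n :  0  1  2  3  4  5  6  7  8  9 10 11 12 13 14 15 16 17 18 19 20 21 22 23
G :  0  0  0  0  1  1  1  1  2  2  2  0  0  0  0  1  1  1  1  2  2  2  0  0
G(n+11) = G(n) holds for n = 0,…,6 (a full window of length max(S) = 7), so the sequence is purely periodic with period 11.

11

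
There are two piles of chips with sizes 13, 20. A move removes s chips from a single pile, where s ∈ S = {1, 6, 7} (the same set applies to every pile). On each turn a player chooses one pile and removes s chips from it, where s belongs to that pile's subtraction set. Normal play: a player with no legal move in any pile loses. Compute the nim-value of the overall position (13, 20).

All piles use S = {1, 6, 7}:
n :  0  1  2  3  4  5  6  7  8  9 10 11 12 13 14 15 16 17 18 19 20
G :  0  1  0  1  0  1  2  3  2  3  2  3  0  1  0  1  0  1  2  3  2
Pile A: G(13) = 1.
Pile B: G(20) = 2.
Combined Grundy value = 1 ⊕ 2 = 3.

3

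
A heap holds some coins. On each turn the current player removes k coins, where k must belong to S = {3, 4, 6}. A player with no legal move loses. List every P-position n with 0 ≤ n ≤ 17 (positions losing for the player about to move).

n :  0  1  2  3  4  5  6  7  8  9 10 11 12 13 14 15 16 17
G :  0  0  0  1  1  1  2  2  2  0  0  0  1  1  1  2  2  2
P-positions are exactly the n with G(n) = 0.

0, 1, 2, 9, 10, 11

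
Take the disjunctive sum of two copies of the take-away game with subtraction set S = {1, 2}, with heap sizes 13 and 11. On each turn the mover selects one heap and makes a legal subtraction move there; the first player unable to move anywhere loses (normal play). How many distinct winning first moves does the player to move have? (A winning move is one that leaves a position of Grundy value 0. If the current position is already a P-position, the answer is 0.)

All heaps use S = {1, 2}:
G(0) = 0
G(1) = mex{0} = 1
G(2) = mex{1,0} = 2
G(3) = mex{2,1} = 0
G(4) = mex{0,2} = 1
G(5) = mex{1,0} = 2
G(6) = mex{2,1} = 0
G(7) = mex{0,2} = 1
G(8) = mex{1,0} = 2
G(9) = mex{2,1} = 0
G(10) = mex{0,2} = 1
G(11) = mex{1,0} = 2
G(12) = mex{2,1} = 0
G(13) = mex{0,2} = 1
Heap A: G(13) = 1.
Heap B: G(11) = 2.
Combined Grundy value = 1 ⊕ 2 = 3.
A winning move leaves total XOR = 0, i.e. changes one component's Grundy value g to g ⊕ X where X is the current total.
Heap A: need g' = 1⊕3 = 2. Options: 13−1→G=0, 13−2→G=2. Hits: 1.
Heap B: need g' = 2⊕3 = 1. Options: 11−1→G=1, 11−2→G=0. Hits: 1.

2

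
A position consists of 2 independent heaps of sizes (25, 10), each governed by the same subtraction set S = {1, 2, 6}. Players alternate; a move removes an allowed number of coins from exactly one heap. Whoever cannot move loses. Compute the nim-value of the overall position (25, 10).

1

All heaps use S = {1, 2, 6}:
G(0) = 0
G(1) = mex{0} = 1
G(2) = mex{1,0} = 2
G(3) = mex{2,1} = 0
G(4) = mex{0,2} = 1
G(5) = mex{1,0} = 2
G(6) = mex{2,1,0} = 3
G(7) = mex{3,2,1} = 0
G(8) = mex{0,3,2} = 1
G(9) = mex{1,0,0} = 2
G(10) = mex{2,1,1} = 0
G(11) = mex{0,2,2} = 1
G(12) = mex{1,0,3} = 2
G(13) = mex{2,1,0} = 3
G(14) = mex{3,2,1} = 0
G(15) = mex{0,3,2} = 1
G(16) = mex{1,0,0} = 2
G(17) = mex{2,1,1} = 0
G(18) = mex{0,2,2} = 1
G(19) = mex{1,0,3} = 2
G(20) = mex{2,1,0} = 3
G(21) = mex{3,2,1} = 0
G(22) = mex{0,3,2} = 1
G(23) = mex{1,0,0} = 2
G(24) = mex{2,1,1} = 0
G(25) = mex{0,2,2} = 1
Heap A: G(25) = 1.
Heap B: G(10) = 0.
Combined Grundy value = 1 ⊕ 0 = 1.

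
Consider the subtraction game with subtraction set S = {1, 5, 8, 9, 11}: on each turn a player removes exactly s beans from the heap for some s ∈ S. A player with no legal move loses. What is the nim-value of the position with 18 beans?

0

G(0) = 0
G(1) = mex{0} = 1
G(2) = mex{1} = 0
G(3) = mex{0} = 1
G(4) = mex{1} = 0
G(5) = mex{0,0} = 1
G(6) = mex{1,1} = 0
G(7) = mex{0,0} = 1
G(8) = mex{1,1,0} = 2
G(9) = mex{2,0,1,0} = 3
G(10) = mex{3,1,0,1} = 2
G(11) = mex{2,0,1,0,0} = 3
G(12) = mex{3,1,0,1,1} = 2
G(13) = mex{2,2,1,0,0} = 3
G(14) = mex{3,3,0,1,1} = 2
G(15) = mex{2,2,1,0,0} = 3
G(16) = mex{3,3,2,1,1} = 0
G(17) = mex{0,2,3,2,0} = 1
G(18) = mex{1,3,2,3,1} = 0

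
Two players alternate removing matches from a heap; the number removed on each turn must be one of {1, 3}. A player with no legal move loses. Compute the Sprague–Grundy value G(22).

0

n :  0  1  2  3  4  5  6  7  8  9 10 11 12 13 14 15 16 17 18 19 20 21 22
G :  0  1  0  1  0  1  0  1  0  1  0  1  0  1  0  1  0  1  0  1  0  1  0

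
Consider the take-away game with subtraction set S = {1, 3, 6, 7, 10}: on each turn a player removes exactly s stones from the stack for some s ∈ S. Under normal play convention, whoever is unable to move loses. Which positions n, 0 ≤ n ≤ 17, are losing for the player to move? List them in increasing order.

0, 2, 4, 13, 15, 17

G(0) = 0
G(1) = mex{0} = 1
G(2) = mex{1} = 0
G(3) = mex{0,0} = 1
G(4) = mex{1,1} = 0
G(5) = mex{0,0} = 1
G(6) = mex{1,1,0} = 2
G(7) = mex{2,0,1,0} = 3
G(8) = mex{3,1,0,1} = 2
G(9) = mex{2,2,1,0} = 3
G(10) = mex{3,3,0,1,0} = 2
G(11) = mex{2,2,1,0,1} = 3
G(12) = mex{3,3,2,1,0} = 4
G(13) = mex{4,2,3,2,1} = 0
G(14) = mex{0,3,2,3,0} = 1
G(15) = mex{1,4,3,2,1} = 0
G(16) = mex{0,0,2,3,2} = 1
G(17) = mex{1,1,3,2,3} = 0
P-positions are exactly the n with G(n) = 0.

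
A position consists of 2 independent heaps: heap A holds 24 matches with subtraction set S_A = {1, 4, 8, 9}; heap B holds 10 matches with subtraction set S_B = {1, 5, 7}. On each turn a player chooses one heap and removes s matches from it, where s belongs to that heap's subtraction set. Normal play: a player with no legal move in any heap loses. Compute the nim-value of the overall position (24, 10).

0

Heap A, S = {1, 4, 8, 9}:
n :  0  1  2  3  4  5  6  7  8  9 10 11 12 13 14 15 16 17 18 19 20 21 22 23 24
G :  0  1  0  1  2  0  1  0  1  2  3  2  0  1  2  3  2  0  1  0  1  2  0  1  0
G_A(24) = 0.
Heap B, S = {1, 5, 7}:
n :  0  1  2  3  4  5  6  7  8  9 10
G :  0  1  0  1  0  1  0  1  0  1  0
G_B(10) = 0.
Combined Grundy value = 0 ⊕ 0 = 0.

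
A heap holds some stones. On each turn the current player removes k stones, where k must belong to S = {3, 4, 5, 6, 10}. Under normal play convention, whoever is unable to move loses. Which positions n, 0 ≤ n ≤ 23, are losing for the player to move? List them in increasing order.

n :  0  1  2  3  4  5  6  7  8  9 10 11 12 13 14 15 16 17 18 19 20 21 22 23
G :  0  0  0  1  1  1  2  2  2  0  3  3  1  4  4  2  0  0  0  1  1  1  2  2
P-positions are exactly the n with G(n) = 0.

0, 1, 2, 9, 16, 17, 18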